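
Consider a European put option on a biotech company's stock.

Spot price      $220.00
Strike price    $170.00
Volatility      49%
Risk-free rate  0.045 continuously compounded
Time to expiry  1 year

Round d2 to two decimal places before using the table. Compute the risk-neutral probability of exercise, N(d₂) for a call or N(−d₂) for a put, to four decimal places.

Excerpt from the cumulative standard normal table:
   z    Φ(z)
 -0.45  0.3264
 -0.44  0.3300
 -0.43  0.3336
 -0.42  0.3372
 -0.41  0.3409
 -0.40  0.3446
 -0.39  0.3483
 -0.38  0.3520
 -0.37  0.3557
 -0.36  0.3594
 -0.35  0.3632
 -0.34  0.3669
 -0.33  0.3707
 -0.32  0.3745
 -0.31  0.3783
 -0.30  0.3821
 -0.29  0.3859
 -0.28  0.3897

0.3557

σ√T = 0.49 × 1.0000 = 0.4900
ln(S/K) + (r + σ²/2)T = ln(220/170) + (0.045 + 0.49²/2)·1 = 0.2578 + 0.1650 = 0.4229
d₁ = 0.4229 / 0.4900 = 0.8630 which rounds to 0.86
d₂ = d₁ − σ√T = 0.8630 − 0.4900 = 0.3730 which rounds to 0.37
Risk-neutral Pr[S_T < K] = N(−d₂) = N(-0.37) = 0.3557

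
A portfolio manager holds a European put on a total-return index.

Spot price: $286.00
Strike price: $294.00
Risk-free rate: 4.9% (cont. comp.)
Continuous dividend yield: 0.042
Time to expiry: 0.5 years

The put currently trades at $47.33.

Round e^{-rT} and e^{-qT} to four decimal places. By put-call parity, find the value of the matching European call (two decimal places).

exp(−qT) = exp(−0.042·0.5) = 0.9792;  exp(−rT) = exp(−0.049·0.5) = 0.9758
Put-call parity: C − P = S·e^(−qT) − K·e^(−rT) = 286·0.9792 − 294·0.9758 = 280.0512 − 286.8852 = -6.8340
C = P + (C − P) = 47.33 + (-6.8340) = 40.4960

$40.50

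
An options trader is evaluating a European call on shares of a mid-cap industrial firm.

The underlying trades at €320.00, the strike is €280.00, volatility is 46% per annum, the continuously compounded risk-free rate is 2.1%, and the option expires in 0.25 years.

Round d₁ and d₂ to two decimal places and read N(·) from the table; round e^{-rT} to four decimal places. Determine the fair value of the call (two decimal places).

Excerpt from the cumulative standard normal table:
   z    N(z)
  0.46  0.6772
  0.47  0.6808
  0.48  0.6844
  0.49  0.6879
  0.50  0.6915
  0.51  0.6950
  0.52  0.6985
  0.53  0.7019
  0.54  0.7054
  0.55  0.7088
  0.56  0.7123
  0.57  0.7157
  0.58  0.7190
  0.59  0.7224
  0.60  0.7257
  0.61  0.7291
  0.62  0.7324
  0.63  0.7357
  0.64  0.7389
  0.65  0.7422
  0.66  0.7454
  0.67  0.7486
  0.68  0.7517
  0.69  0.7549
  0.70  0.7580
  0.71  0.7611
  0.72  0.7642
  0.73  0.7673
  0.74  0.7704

€52.93

σ√T = 0.46 × 0.5000 = 0.2300
d₁ = [ln(320/280) + (0.021 + 0.46²/2)·0.25] / 0.2300 = [0.1335 + 0.0317] / 0.2300 = 0.7184 ⇒ 0.72
d₂ = d₁ − σ√T = 0.7184 − 0.2300 = 0.4884 ⇒ 0.49
e^(−rT) = e^(−0.021·0.25) = 0.9948
N(d₁) = N(0.72) = 0.7642;  N(d₂) = N(0.49) = 0.6879
C = 320·0.7642 − 280·0.9948·0.6879 = 244.5440 − 191.6104 = 52.9336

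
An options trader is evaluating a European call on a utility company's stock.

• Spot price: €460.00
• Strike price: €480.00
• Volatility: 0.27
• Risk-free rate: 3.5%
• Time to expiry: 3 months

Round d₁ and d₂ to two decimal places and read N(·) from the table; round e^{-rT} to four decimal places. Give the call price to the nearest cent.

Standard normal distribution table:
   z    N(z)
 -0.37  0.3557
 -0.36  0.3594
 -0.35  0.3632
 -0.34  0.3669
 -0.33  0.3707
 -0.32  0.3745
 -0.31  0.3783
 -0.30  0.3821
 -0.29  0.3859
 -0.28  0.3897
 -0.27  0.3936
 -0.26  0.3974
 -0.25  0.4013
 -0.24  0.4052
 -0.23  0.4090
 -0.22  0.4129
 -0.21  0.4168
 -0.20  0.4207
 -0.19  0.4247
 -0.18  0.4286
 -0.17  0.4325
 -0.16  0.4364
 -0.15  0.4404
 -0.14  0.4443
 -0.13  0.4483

σ√T = 0.27·√0.25 = 0.1350
d₁ = [ln(460/480) + (0.035 + 0.27²/2)·0.25] / 0.1350 = [-0.0426 + 0.0179] / 0.1350 = -0.1829 ⇒ -0.18
d₂ = d₁ − σ√T = -0.1829 − 0.1350 = -0.3179 ⇒ -0.32
exp(−rT) = exp(−0.035·0.25) = 0.9913
C = 460·N(-0.18) − 480·0.9913·N(-0.32) = 460·0.4286 − 480·0.9913·0.3745 = 197.1560 − 178.1961 = 18.9599

€18.96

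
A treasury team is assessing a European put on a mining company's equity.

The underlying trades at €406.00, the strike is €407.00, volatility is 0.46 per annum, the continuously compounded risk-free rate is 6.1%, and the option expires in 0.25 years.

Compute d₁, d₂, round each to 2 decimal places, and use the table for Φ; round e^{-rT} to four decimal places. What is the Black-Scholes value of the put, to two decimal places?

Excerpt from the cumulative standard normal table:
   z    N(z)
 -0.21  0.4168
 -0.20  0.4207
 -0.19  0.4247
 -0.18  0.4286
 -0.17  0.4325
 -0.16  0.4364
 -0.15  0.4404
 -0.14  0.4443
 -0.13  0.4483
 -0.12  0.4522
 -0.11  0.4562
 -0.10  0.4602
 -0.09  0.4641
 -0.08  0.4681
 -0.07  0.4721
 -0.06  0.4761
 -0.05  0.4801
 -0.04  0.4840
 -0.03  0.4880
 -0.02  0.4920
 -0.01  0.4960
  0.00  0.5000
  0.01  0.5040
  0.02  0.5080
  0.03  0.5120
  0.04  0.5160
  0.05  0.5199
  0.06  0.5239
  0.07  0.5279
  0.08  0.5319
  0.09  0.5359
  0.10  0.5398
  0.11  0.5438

T = 0.25;  σ√T = 0.2300
d₁ = [ln(406/407) + (0.061 + 0.46²/2)·0.25] / 0.2300 = [-0.0025 + 0.0417] / 0.2300 = 0.1706 which rounds to 0.17
d₂ = d₁ − σ√T = 0.1706 − 0.2300 = -0.0594 which rounds to -0.06
exp(−rT) = exp(−0.061·0.25) = 0.9849
P = 407·0.9849·N(0.06) − 406·N(-0.17) = 407·0.9849·0.5239 − 406·0.4325 = 210.0076 − 175.5950 = 34.4126

€34.41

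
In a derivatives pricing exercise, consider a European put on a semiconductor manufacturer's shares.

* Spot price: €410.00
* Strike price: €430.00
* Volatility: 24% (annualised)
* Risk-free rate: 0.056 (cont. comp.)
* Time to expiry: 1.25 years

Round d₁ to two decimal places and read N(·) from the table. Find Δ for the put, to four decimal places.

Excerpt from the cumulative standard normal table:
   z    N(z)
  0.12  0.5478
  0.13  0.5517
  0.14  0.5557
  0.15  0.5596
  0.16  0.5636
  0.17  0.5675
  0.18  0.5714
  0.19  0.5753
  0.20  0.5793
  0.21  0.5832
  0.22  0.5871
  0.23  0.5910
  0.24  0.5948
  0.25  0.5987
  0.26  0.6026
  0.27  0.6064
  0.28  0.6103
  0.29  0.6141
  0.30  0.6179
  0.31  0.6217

σ√T = 0.24·√1.25 = 0.2683
d₁ = [ln(410/430) + (0.056 + 0.24²/2)·1.25] / 0.2683 = [-0.0476 + 0.1060] / 0.2683 = 0.2175 ≈ 0.22
N(d₁) = N(0.22) = 0.5871
Δ_put = N(d₁) − 1 = 0.5871 − 1 = -0.4129

-0.4129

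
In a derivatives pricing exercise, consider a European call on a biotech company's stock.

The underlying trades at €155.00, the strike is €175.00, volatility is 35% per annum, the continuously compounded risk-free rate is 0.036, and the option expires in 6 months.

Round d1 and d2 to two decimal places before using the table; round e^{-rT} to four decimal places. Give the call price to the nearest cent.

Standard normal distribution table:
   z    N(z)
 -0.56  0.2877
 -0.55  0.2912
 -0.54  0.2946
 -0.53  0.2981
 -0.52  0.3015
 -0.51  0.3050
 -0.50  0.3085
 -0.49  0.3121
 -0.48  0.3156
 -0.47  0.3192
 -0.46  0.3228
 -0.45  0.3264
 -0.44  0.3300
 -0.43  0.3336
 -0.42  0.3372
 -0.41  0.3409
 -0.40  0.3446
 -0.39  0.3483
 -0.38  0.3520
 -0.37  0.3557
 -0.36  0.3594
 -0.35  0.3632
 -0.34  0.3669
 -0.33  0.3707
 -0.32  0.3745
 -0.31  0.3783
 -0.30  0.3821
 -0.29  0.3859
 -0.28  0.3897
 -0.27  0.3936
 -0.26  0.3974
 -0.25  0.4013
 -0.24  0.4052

σ√T = 0.35 × 0.7071 = 0.2475
d₁ = [ln(155/175) + (0.036 + 0.35²/2)·0.5] / 0.2475 = [-0.1214 + 0.0486] / 0.2475 = -0.2939 ≈ -0.29
d₂ = d₁ − σ√T = -0.2939 − 0.2475 = -0.5414 ≈ -0.54
e^(−rT) = e^(−0.036·0.5) = 0.9822
C = 155·N(-0.29) − 175·0.9822·N(-0.54) = 155·0.3859 − 175·0.9822·0.2946 = 59.8145 − 50.6373 = 9.1772

€9.18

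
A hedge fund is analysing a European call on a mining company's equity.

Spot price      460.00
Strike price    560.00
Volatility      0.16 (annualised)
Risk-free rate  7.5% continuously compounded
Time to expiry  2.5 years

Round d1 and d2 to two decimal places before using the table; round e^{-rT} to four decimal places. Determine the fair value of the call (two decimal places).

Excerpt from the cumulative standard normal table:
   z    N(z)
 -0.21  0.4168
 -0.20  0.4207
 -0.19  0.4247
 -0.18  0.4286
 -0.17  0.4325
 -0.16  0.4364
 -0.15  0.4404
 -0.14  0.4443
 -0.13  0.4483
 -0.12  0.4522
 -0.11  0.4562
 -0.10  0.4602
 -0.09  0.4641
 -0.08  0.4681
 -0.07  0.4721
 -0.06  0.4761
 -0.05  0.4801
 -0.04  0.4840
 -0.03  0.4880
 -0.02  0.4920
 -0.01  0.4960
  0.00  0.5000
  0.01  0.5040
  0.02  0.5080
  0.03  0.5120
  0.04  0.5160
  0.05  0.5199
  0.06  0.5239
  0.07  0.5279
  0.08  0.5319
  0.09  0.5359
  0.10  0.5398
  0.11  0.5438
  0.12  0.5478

σ√T = 0.16 × 1.5811 = 0.2530
d₁ = [ln(460/560) + (0.075 + ½·0.16²)·2.5] / (σ√T) = (-0.1967 + 0.2195) / 0.2530 = 0.0901 → 0.09
d₂ = 0.0901 − 0.2530 = -0.1629 → -0.16
e^(−rT) = e^(−0.075·2.5) = 0.8290
C = 460·N(0.09) − 560·0.8290·N(-0.16) = 460·0.5359 − 560·0.8290·0.4364 = 246.5140 − 202.5943 = 43.9197

43.92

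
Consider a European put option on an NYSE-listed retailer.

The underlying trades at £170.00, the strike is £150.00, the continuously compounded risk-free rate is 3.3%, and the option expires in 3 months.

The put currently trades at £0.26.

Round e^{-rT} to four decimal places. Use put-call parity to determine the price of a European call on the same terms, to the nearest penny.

£21.49

exp(−rT) = exp(−0.033·0.25) = 0.9918
Put-call parity: C − P = S − K·e^(−rT) = 170 − 150·0.9918 = 170 − 148.7700 = 21.2300
C = P + (C − P) = 0.26 + (21.2300) = 21.4900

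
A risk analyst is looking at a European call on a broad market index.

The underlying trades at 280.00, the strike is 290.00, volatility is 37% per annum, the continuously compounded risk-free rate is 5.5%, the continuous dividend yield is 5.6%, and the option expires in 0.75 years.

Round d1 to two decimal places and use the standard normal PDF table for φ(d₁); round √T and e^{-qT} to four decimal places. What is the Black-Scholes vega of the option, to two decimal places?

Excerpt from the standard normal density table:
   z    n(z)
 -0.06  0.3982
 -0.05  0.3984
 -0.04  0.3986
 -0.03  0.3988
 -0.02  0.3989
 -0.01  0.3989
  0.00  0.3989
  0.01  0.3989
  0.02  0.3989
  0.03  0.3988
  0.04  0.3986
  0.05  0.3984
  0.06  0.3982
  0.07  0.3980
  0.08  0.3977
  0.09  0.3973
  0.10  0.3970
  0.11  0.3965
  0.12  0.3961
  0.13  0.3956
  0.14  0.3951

T = 0.75;  σ√T = 0.3204
d₁ = [ln(280/290) + (0.055 − 0.056 + 0.37²/2)·0.75] / 0.3204 = [-0.0351 + 0.0506] / 0.3204 = 0.0484 ⇒ 0.05
√T = √0.75 = 0.8660
φ(d₁) = φ(0.05) = 0.3984
e^(−qT) = e^(−0.056·0.75) = 0.9589
vega = S·e^(−qT)·φ(d₁)·√T = 280·0.9589·0.3984·0.8660 = 92.6336

92.63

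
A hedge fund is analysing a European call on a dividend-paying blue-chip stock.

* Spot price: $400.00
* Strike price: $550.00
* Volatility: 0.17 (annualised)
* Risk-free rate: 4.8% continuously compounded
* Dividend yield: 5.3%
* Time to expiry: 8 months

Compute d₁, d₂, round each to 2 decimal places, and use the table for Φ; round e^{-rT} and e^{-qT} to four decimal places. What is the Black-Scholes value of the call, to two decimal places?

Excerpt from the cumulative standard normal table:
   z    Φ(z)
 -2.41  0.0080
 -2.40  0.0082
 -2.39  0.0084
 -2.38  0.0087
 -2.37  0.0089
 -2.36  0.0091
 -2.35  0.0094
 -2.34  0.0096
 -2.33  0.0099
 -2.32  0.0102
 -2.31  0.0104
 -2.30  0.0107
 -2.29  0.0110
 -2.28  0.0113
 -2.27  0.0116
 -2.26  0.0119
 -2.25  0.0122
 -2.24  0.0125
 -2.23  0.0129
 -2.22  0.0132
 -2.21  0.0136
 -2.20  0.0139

σ√T = 0.17 × 0.8165 = 0.1388
d₁ = [ln(400/550) + (0.048 − 0.053 + 0.17²/2)·0.6667] / 0.1388 = [-0.3185 + 0.0063] / 0.1388 = -2.2489 ≈ -2.25
d₂ = d₁ − σ√T = -2.2489 − 0.1388 = -2.3877 ≈ -2.39
exp(−qT) = exp(−0.053·0.6667) = 0.9653;  exp(−rT) = exp(−0.048·0.6667) = 0.9685
N(d₁) = N(-2.25) = 0.0122;  N(d₂) = N(-2.39) = 0.0084
C = 400·0.9653·0.0122 − 550·0.9685·0.0084 = 4.7107 − 4.4745 = 0.2362

$0.24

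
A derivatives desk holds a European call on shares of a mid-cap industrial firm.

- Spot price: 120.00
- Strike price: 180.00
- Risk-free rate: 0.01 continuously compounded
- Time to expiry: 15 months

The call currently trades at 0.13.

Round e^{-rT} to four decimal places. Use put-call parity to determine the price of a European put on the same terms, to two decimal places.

57.90

exp(−rT) = exp(−0.01·1.25) = 0.9876
Put-call parity: C − P = S − K·e^(−rT) = 120 − 180·0.9876 = 120 − 177.7680 = -57.7680
P = C − (C − P) = 0.13 − (-57.7680) = 57.8980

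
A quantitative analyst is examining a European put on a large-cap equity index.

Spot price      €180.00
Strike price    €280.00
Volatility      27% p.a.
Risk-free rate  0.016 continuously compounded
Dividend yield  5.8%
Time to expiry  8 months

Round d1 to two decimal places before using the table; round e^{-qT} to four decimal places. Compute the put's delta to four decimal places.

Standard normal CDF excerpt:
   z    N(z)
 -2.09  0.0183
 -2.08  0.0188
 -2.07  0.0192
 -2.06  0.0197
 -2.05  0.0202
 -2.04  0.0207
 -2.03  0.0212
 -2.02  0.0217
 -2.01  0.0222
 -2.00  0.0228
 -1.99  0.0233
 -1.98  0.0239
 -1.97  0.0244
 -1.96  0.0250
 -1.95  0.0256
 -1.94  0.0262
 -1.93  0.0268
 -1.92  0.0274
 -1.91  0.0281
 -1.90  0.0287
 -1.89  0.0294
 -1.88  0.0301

-0.9412

σ√T = 0.27 × 0.8165 = 0.2205
d₁ = [ln(180/280) + (0.016 − 0.058 + ½·0.27²)·0.6667] / (σ√T) = (-0.4418 − 0.0037) / 0.2205 = -2.0210 ⇒ -2.02
N(d₁) = N(-2.02) = 0.0217
Δ_put = e^(−qT)·(N(d₁) − 1) = 0.9621·(0.0217 − 1) = -0.9412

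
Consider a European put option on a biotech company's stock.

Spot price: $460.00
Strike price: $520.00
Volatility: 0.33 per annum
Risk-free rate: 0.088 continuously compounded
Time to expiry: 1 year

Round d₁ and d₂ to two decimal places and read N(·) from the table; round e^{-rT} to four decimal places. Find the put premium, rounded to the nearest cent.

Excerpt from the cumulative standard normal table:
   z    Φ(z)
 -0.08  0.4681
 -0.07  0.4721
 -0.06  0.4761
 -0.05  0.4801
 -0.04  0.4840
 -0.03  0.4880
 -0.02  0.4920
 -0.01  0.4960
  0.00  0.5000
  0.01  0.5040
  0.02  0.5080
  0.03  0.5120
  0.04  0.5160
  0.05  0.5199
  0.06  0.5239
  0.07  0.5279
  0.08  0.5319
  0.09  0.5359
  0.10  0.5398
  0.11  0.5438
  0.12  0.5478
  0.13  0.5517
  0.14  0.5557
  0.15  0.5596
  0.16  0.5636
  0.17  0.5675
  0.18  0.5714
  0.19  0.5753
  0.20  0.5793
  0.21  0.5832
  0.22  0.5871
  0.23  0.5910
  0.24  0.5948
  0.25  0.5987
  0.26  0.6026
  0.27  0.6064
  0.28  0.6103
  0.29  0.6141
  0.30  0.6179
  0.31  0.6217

$69.77

σ√T = 0.33 × 1.0000 = 0.3300
ln(S/K) + (r + σ²/2)T = ln(460/520) + (0.088 + 0.33²/2)·1 = -0.1226 + 0.1424 = 0.0198
d₁ = 0.0198 / 0.3300 = 0.0601 which rounds to 0.06
d₂ = d₁ − σ√T = 0.0601 − 0.3300 = -0.2699 which rounds to -0.27
e^(−rT) = e^(−0.088·1) = 0.9158
P = 520·0.9158·N(0.27) − 460·N(-0.06) = 520·0.9158·0.6064 − 460·0.4761 = 288.7774 − 219.0060 = 69.7714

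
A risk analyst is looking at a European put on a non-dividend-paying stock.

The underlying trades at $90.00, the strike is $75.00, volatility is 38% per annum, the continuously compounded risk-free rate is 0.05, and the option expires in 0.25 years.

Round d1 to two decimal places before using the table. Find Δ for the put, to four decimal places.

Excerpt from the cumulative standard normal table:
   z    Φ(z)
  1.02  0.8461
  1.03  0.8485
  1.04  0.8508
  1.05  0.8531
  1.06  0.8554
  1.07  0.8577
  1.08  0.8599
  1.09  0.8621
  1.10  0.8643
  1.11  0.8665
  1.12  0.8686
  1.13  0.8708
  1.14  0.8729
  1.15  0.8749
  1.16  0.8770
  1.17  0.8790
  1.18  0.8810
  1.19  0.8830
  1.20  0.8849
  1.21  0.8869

-0.1314

σ√T = 0.38·√0.25 = 0.1900
d₁ = [ln(90/75) + (0.05 + 0.38²/2)·0.25] / 0.1900 = [0.1823 + 0.0306] / 0.1900 = 1.1204 ≈ 1.12
N(d₁) = N(1.12) = 0.8686
Δ_put = N(d₁) − 1 = 0.8686 − 1 = -0.1314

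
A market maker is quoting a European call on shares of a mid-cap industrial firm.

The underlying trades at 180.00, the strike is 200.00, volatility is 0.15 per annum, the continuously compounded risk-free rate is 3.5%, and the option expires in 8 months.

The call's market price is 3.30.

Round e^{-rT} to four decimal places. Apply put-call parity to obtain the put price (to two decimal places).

18.68

e^(−rT) = e^(−0.035·0.6667) = 0.9769
Put-call parity: C − P = S − K·e^(−rT) = 180 − 200·0.9769 = 180 − 195.3800 = -15.3800
P = C − (C − P) = 3.30 − (-15.3800) = 18.6800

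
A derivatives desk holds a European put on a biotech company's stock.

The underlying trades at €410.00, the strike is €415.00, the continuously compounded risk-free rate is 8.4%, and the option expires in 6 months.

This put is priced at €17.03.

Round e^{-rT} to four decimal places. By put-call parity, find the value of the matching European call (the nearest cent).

exp(−rT) = exp(−0.084·0.5) = 0.9589
Put-call parity: C − P = S − K·e^(−rT) = 410 − 415·0.9589 = 410 − 397.9435 = 12.0565
C = P + (C − P) = 17.03 + (12.0565) = 29.0865

€29.09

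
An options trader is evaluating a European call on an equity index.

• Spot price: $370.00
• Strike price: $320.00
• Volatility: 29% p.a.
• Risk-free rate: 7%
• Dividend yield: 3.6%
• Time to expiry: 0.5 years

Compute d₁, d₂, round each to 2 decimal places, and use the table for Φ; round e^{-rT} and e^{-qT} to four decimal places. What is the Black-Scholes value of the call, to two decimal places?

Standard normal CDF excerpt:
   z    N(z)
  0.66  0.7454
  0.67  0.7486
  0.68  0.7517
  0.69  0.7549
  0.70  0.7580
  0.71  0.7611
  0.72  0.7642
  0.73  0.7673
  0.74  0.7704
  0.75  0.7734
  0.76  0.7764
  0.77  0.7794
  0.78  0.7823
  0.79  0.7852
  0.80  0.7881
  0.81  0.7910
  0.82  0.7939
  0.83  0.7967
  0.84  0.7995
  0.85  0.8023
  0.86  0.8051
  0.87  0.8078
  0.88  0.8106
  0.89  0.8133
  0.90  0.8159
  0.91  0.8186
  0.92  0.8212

$62.31

T = 0.5;  σ√T = 0.2051
d₁ = [ln(370/320) + (0.07 − 0.036 + 0.29²/2)·0.5] / 0.2051 = [0.1452 + 0.0380] / 0.2051 = 0.8934 → 0.89
d₂ = d₁ − σ√T = 0.8934 − 0.2051 = 0.6884 → 0.69
exp(−qT) = exp(−0.036·0.5) = 0.9822;  exp(−rT) = exp(−0.07·0.5) = 0.9656
N(d₁) = N(0.89) = 0.8133;  N(d₂) = N(0.69) = 0.7549
C = 370·0.9822·0.8133 − 320·0.9656·0.7549 = 295.5646 − 233.2581 = 62.3065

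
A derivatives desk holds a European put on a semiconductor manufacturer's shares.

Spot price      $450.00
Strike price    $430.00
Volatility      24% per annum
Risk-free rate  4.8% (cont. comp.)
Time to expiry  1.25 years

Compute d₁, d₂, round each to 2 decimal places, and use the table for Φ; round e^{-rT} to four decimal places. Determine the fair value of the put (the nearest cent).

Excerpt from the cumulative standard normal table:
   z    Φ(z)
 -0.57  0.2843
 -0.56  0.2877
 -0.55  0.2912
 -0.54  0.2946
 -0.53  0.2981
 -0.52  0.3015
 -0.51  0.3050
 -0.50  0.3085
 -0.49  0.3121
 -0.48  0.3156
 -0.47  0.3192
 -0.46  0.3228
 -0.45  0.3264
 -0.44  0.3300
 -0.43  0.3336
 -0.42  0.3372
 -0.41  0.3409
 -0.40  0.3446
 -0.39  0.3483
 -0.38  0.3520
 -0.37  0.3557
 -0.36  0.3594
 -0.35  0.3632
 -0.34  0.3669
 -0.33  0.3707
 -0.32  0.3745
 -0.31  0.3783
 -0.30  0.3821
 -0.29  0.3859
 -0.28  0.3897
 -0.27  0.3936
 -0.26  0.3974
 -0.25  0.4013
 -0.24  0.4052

$26.79

σ√T = 0.24·√1.25 = 0.2683
d₁ = [ln(450/430) + (0.048 + ½·0.24²)·1.25] / (σ√T) = (0.0455 + 0.0960) / 0.2683 = 0.5272 → 0.53
d₂ = 0.5272 − 0.2683 = 0.2589 → 0.26
exp(−rT) = exp(−0.048·1.25) = 0.9418
P = 430·0.9418·N(-0.26) − 450·N(-0.53) = 430·0.9418·0.3974 − 450·0.2981 = 160.9367 − 134.1450 = 26.7917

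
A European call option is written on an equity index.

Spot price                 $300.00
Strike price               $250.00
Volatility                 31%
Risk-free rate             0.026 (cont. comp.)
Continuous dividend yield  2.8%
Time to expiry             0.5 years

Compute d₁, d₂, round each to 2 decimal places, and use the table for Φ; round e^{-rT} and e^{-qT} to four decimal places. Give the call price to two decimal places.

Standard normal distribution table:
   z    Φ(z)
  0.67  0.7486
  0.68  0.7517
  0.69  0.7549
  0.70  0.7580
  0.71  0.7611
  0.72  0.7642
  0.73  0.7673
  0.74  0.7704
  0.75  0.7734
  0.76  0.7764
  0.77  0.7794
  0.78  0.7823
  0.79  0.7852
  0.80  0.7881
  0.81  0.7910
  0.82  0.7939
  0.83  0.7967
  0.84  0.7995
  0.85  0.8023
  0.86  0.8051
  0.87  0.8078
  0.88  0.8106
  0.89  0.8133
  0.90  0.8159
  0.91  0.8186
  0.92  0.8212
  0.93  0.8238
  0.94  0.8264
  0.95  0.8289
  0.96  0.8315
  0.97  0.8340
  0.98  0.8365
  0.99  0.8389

$55.89

T = 0.5;  σ√T = 0.2192
d₁ = [ln(300/250) + (0.026 − 0.028 + ½·0.31²)·0.5] / (σ√T) = (0.1823 + 0.0230) / 0.2192 = 0.9368 ⇒ 0.94
d₂ = 0.9368 − 0.2192 = 0.7176 ⇒ 0.72
exp(−qT) = exp(−0.028·0.5) = 0.9861;  exp(−rT) = exp(−0.026·0.5) = 0.9871
N(d₁) = N(0.94) = 0.8264;  N(d₂) = N(0.72) = 0.7642
C = 300·0.9861·0.8264 − 250·0.9871·0.7642 = 244.4739 − 188.5855 = 55.8885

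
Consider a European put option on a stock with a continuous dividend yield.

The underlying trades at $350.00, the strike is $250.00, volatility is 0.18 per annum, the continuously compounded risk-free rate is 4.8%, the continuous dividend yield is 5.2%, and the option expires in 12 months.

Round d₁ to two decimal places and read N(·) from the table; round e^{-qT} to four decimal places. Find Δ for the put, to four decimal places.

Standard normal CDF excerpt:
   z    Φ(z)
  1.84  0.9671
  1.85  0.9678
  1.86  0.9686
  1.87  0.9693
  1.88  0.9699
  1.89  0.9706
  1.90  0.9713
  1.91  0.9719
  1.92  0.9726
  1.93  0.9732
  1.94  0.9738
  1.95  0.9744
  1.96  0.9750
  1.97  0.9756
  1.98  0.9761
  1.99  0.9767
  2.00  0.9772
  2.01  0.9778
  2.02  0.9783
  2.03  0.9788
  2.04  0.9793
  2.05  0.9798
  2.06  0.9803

T = 1;  σ√T = 0.1800
ln(S/K) + (r − q + σ²/2)T = ln(350/250) + (0.048 − 0.052 + 0.18²/2)·1 = 0.3365 + 0.0122 = 0.3487
d₁ = 0.3487 / 0.1800 = 1.9371 ≈ 1.94
N(d₁) = N(1.94) = 0.9738
Δ_put = e^(−qT)·(N(d₁) − 1) = 0.9493·(0.9738 − 1) = -0.0249

-0.0249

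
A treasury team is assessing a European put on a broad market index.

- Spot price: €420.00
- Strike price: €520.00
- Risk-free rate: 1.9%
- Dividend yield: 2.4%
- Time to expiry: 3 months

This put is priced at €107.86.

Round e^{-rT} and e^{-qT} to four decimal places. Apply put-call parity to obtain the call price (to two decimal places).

exp(−qT) = exp(−0.024·0.25) = 0.9940;  exp(−rT) = exp(−0.019·0.25) = 0.9953
Put-call parity: C − P = S·e^(−qT) − K·e^(−rT) = 420·0.9940 − 520·0.9953 = 417.4800 − 517.5560 = -100.0760
C = P + (C − P) = 107.86 + (-100.0760) = 7.7840

€7.78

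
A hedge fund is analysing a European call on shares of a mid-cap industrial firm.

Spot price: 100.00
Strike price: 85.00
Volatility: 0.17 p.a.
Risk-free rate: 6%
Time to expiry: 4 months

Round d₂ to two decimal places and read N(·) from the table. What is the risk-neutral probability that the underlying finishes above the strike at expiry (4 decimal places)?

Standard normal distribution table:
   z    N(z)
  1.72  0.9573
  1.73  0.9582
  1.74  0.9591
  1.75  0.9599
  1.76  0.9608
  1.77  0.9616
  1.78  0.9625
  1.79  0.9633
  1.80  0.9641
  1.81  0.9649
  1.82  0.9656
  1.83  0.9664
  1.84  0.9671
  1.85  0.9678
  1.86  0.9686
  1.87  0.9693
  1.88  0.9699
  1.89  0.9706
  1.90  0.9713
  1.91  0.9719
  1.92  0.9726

0.9649

σ√T = 0.17 × 0.5774 = 0.0981
d₁ = [ln(100/85) + (0.06 + 0.17²/2)·0.3333] / 0.0981 = [0.1625 + 0.0248] / 0.0981 = 1.9087 which rounds to 1.91
d₂ = d₁ − σ√T = 1.9087 − 0.0981 = 1.8105 which rounds to 1.81
Risk-neutral Pr[S_T > K] = N(d₂) = N(1.81) = 0.9649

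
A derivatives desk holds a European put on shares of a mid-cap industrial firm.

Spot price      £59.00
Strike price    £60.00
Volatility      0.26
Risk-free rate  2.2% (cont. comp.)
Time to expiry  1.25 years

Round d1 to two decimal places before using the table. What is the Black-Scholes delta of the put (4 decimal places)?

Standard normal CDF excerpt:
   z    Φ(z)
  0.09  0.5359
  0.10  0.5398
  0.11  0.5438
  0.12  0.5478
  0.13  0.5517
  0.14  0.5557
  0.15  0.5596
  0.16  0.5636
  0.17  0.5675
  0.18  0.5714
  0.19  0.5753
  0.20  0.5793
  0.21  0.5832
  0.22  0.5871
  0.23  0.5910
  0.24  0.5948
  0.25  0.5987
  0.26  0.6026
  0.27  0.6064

σ√T = 0.26 × 1.1180 = 0.2907
ln(S/K) + (r + σ²/2)T = ln(59/60) + (0.022 + 0.26²/2)·1.25 = -0.0168 + 0.0698 = 0.0529
d₁ = 0.0529 / 0.2907 = 0.1821 ≈ 0.18
N(d₁) = N(0.18) = 0.5714
Δ_put = N(d₁) − 1 = 0.5714 − 1 = -0.4286

-0.4286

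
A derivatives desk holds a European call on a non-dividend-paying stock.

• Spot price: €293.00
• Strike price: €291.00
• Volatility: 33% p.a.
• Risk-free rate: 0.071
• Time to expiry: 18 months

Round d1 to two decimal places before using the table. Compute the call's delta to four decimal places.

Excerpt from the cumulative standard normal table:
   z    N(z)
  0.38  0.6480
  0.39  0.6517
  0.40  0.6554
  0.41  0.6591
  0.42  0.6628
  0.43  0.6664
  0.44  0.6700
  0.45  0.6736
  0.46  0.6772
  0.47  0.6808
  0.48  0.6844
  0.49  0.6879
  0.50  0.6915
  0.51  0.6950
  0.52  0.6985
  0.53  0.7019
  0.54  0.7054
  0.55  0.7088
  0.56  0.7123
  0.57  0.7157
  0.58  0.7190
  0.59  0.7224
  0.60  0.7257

T = 1.5;  σ√T = 0.4042
d₁ = [ln(293/291) + (0.071 + 0.33²/2)·1.5] / 0.4042 = [0.0068 + 0.1882] / 0.4042 = 0.4825 ≈ 0.48
N(d₁) = N(0.48) = 0.6844
Δ_call = N(d₁) = 0.6844

0.6844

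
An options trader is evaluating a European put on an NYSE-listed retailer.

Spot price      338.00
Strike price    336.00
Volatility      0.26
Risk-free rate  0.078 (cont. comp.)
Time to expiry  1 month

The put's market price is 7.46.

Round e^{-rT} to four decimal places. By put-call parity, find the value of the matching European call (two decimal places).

e^(−rT) = e^(−0.078·0.08333) = 0.9935
Put-call parity: C − P = S − K·e^(−rT) = 338 − 336·0.9935 = 338 − 333.8160 = 4.1840
C = P + (C − P) = 7.46 + (4.1840) = 11.6440

11.64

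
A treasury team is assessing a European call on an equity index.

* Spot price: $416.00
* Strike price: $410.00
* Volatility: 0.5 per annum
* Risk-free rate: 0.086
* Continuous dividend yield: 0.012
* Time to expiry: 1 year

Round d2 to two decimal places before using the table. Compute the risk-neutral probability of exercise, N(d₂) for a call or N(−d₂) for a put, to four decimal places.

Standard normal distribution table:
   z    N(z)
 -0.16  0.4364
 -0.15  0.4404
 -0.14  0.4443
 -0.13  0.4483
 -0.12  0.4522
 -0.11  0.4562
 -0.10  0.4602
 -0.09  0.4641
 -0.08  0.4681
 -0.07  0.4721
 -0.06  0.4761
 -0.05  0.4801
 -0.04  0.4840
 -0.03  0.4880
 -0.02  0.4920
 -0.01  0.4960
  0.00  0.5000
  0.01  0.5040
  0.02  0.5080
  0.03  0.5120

0.4721

T = 1;  σ√T = 0.5000
ln(S/K) + (r − q + σ²/2)T = ln(416/410) + (0.086 − 0.012 + 0.5²/2)·1 = 0.0145 + 0.1990 = 0.2135
d₁ = 0.2135 / 0.5000 = 0.4271 → 0.43
d₂ = d₁ − σ√T = 0.4271 − 0.5000 = -0.0729 → -0.07
Risk-neutral Pr[S_T > K] = N(d₂) = N(-0.07) = 0.4721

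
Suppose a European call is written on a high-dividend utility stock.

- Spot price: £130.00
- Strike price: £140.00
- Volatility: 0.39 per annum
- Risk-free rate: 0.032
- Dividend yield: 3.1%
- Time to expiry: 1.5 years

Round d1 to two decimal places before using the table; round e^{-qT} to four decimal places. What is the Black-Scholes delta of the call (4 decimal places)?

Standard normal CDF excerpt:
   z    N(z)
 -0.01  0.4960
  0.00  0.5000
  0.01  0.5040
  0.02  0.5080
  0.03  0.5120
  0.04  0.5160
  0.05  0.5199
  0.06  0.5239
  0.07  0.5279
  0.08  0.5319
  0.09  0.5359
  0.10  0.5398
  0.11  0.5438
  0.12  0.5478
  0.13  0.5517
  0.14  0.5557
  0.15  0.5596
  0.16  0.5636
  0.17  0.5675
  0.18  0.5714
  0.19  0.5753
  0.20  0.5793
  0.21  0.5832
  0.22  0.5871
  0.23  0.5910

0.5116

T = 1.5;  σ√T = 0.4777
ln(S/K) + (r − q + σ²/2)T = ln(130/140) + (0.032 − 0.031 + 0.39²/2)·1.5 = -0.0741 + 0.1156 = 0.0415
d₁ = 0.0415 / 0.4777 = 0.0868 → 0.09
N(d₁) = N(0.09) = 0.5359
Δ_call = exp(−qT)·N(d₁) = 0.9546·0.5359 = 0.5116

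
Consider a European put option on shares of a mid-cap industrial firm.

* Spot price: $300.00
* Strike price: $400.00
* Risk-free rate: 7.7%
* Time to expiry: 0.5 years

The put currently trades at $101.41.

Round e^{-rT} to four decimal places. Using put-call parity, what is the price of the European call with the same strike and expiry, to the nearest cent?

exp(−rT) = exp(−0.077·0.5) = 0.9622
Put-call parity: C − P = S − K·e^(−rT) = 300 − 400·0.9622 = 300 − 384.8800 = -84.8800
C = P + (C − P) = 101.41 + (-84.8800) = 16.5300

$16.53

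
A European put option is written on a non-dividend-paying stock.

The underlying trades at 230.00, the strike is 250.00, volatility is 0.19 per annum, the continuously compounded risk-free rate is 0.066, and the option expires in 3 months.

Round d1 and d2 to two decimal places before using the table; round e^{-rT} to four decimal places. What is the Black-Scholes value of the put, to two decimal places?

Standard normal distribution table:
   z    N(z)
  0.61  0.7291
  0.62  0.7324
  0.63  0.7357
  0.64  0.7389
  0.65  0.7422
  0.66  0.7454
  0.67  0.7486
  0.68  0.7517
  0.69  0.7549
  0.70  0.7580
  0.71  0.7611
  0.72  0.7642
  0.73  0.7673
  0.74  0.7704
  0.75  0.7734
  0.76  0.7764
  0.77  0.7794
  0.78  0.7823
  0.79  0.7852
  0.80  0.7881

σ√T = 0.19·√0.25 = 0.0950
d₁ = [ln(230/250) + (0.066 + 0.19²/2)·0.25] / 0.0950 = [-0.0834 + 0.0210] / 0.0950 = -0.6565 which rounds to -0.66
d₂ = d₁ − σ√T = -0.6565 − 0.0950 = -0.7515 which rounds to -0.75
exp(−rT) = exp(−0.066·0.25) = 0.9836
P = 250·0.9836·N(0.75) − 230·N(0.66) = 250·0.9836·0.7734 − 230·0.7454 = 190.1791 − 171.4420 = 18.7371

18.74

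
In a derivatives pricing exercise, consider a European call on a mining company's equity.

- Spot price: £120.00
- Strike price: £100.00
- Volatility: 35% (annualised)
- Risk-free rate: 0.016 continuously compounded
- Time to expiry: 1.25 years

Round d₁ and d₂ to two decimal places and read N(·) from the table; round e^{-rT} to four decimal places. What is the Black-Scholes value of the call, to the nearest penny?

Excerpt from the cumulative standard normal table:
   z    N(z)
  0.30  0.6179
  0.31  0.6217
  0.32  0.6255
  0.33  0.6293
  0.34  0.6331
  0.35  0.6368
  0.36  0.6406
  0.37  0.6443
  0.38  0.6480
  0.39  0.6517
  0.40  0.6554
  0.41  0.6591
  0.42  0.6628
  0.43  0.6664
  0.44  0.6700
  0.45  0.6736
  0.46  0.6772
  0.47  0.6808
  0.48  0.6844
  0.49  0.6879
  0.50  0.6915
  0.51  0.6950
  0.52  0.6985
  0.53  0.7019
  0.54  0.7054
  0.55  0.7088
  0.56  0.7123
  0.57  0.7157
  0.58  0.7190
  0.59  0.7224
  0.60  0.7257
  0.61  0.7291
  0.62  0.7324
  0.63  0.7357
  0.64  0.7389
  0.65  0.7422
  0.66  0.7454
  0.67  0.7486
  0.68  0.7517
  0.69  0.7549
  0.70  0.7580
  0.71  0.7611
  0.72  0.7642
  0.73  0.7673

σ√T = 0.35·√1.25 = 0.3913
d₁ = [ln(120/100) + (0.016 + 0.35²/2)·1.25] / 0.3913 = [0.1823 + 0.0966] / 0.3913 = 0.7127 → 0.71
d₂ = d₁ − σ√T = 0.7127 − 0.3913 = 0.3214 → 0.32
e^(−rT) = e^(−0.016·1.25) = 0.9802
N(d₁) = N(0.71) = 0.7611;  N(d₂) = N(0.32) = 0.6255
C = 120·0.7611 − 100·0.9802·0.6255 = 91.3320 − 61.3115 = 30.0205

£30.02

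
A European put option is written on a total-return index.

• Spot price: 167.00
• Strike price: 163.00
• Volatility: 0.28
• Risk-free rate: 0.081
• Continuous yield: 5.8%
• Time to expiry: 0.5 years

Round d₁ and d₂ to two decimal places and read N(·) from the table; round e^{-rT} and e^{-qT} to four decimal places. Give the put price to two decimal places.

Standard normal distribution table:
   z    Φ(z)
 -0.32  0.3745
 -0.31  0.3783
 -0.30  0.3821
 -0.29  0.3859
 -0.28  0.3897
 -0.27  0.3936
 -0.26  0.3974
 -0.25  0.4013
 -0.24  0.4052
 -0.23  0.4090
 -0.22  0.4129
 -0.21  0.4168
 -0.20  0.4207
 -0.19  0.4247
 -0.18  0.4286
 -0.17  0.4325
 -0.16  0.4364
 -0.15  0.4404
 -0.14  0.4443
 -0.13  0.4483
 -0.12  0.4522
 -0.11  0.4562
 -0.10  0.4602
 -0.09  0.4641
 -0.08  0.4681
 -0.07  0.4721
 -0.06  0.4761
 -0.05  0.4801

T = 0.5;  σ√T = 0.1980
d₁ = [ln(167/163) + (0.081 − 0.058 + 0.28²/2)·0.5] / 0.1980 = [0.0242 + 0.0311] / 0.1980 = 0.2795 ≈ 0.28
d₂ = d₁ − σ√T = 0.2795 − 0.1980 = 0.0815 ≈ 0.08
e^(−qT) = e^(−0.058·0.5) = 0.9714;  e^(−rT) = e^(−0.081·0.5) = 0.9603
N(−d₂) = N(-0.08) = 0.4681;  N(−d₁) = N(-0.28) = 0.3897
P = 163·0.9603·0.4681 − 167·0.9714·0.3897 = 73.2712 − 63.2186 = 10.0526

10.05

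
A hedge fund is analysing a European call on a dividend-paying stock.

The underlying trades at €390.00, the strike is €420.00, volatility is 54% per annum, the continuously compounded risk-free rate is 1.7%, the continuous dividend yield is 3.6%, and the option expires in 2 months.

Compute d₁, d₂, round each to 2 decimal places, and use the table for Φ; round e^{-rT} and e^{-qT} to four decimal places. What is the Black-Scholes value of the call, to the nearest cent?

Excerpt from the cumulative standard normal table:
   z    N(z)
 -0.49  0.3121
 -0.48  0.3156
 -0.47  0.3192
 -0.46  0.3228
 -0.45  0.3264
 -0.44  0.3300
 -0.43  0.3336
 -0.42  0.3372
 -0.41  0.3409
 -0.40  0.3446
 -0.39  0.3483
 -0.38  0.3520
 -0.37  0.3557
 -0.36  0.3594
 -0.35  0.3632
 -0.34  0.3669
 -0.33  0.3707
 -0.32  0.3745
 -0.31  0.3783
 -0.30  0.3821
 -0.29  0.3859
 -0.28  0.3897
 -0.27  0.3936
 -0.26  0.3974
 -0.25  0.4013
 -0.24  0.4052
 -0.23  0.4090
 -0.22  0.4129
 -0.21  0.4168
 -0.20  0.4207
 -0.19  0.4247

€21.88

T = 0.1667;  σ√T = 0.2205
d₁ = [ln(390/420) + (0.017 − 0.036 + 0.54²/2)·0.1667] / 0.2205 = [-0.0741 + 0.0211] / 0.2205 = -0.2403 ⇒ -0.24
d₂ = d₁ − σ√T = -0.2403 − 0.2205 = -0.4608 ⇒ -0.46
e^(−qT) = e^(−0.036·0.1667) = 0.9940;  e^(−rT) = e^(−0.017·0.1667) = 0.9972
N(d₁) = N(-0.24) = 0.4052;  N(d₂) = N(-0.46) = 0.3228
C = 390·0.9940·0.4052 − 420·0.9972·0.3228 = 157.0798 − 135.1964 = 21.8834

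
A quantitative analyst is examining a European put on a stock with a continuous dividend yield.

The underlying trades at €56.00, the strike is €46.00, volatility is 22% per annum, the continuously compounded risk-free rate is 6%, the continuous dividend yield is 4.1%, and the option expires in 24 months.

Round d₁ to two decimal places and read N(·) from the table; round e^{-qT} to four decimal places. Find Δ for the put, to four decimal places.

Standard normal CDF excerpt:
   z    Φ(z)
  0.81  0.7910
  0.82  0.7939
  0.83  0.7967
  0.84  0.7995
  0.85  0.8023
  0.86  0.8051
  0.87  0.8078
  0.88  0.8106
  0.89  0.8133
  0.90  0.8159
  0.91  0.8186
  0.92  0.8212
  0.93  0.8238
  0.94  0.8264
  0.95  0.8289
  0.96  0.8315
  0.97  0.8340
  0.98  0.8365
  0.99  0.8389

-0.1671

T = 2;  σ√T = 0.3111
d₁ = [ln(56/46) + (0.06 − 0.041 + 0.22²/2)·2] / 0.3111 = [0.1967 + 0.0864] / 0.3111 = 0.9100 → 0.91
N(d₁) = N(0.91) = 0.8186
Δ_put = exp(−qT)·(N(d₁) − 1) = 0.9213·(0.8186 − 1) = -0.1671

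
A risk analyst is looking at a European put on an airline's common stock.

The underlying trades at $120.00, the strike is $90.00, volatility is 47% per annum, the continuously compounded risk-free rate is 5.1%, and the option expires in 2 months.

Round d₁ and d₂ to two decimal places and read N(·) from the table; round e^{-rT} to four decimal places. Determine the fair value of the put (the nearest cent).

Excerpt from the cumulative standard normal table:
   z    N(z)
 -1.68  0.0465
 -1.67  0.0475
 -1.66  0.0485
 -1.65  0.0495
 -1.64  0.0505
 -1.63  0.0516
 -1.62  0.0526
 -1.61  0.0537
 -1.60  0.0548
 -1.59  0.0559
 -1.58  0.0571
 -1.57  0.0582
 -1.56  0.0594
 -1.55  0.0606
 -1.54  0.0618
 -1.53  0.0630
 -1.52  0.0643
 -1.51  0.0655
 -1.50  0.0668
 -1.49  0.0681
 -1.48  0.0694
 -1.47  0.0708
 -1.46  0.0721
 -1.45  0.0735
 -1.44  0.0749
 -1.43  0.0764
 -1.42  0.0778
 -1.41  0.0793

$0.50

σ√T = 0.47·√0.1667 = 0.1919
d₁ = [ln(120/90) + (0.051 + 0.47²/2)·0.1667] / 0.1919 = [0.2877 + 0.0269] / 0.1919 = 1.6395 ⇒ 1.64
d₂ = d₁ − σ√T = 1.6395 − 0.1919 = 1.4477 ⇒ 1.45
exp(−rT) = exp(−0.051·0.1667) = 0.9915
N(−d₂) = N(-1.45) = 0.0735;  N(−d₁) = N(-1.64) = 0.0505
P = 90·0.9915·0.0735 − 120·0.0505 = 6.5588 − 6.0600 = 0.4988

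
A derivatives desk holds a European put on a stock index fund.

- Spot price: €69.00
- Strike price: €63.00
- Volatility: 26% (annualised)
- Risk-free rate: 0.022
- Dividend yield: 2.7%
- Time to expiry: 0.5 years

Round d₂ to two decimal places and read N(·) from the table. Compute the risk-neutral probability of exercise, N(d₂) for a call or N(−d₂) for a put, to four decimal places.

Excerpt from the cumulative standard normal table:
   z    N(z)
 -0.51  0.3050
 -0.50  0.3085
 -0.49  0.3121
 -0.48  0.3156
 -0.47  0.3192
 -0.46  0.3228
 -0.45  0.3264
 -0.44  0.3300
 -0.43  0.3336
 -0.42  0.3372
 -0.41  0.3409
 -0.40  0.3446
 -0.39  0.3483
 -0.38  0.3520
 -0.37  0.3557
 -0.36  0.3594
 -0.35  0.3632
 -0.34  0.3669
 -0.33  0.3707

0.3483

σ√T = 0.26 × 0.7071 = 0.1838
d₁ = [ln(69/63) + (0.022 − 0.027 + 0.26²/2)·0.5] / 0.1838 = [0.0910 + 0.0144] / 0.1838 = 0.5731 ⇒ 0.57
d₂ = d₁ − σ√T = 0.5731 − 0.1838 = 0.3893 ⇒ 0.39
Risk-neutral Pr[S_T < K] = N(−d₂) = N(-0.39) = 0.3483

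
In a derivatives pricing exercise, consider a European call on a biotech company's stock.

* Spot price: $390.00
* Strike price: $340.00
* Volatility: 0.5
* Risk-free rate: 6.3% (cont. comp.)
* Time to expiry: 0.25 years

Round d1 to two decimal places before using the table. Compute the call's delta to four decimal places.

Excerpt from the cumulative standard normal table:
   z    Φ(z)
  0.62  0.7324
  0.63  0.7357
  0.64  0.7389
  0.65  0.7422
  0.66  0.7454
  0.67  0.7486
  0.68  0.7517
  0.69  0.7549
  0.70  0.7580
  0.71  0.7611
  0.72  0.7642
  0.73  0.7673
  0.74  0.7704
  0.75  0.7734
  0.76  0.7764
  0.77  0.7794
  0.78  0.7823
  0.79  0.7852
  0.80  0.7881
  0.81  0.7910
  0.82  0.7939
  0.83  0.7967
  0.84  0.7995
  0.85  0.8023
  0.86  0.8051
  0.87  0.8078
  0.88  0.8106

σ√T = 0.5·√0.25 = 0.2500
d₁ = [ln(390/340) + (0.063 + ½·0.5²)·0.25] / (σ√T) = (0.1372 + 0.0470) / 0.2500 = 0.7368 ⇒ 0.74
N(d₁) = N(0.74) = 0.7704
Δ_call = N(d₁) = 0.7704

0.7704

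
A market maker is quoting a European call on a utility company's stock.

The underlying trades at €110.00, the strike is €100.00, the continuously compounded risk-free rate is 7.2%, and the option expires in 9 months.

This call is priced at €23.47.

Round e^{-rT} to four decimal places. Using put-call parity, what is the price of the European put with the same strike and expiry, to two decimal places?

€8.21

exp(−rT) = exp(−0.072·0.75) = 0.9474
Put-call parity: C − P = S − K·e^(−rT) = 110 − 100·0.9474 = 110 − 94.7400 = 15.2600
P = C − (C − P) = 23.47 − (15.2600) = 8.2100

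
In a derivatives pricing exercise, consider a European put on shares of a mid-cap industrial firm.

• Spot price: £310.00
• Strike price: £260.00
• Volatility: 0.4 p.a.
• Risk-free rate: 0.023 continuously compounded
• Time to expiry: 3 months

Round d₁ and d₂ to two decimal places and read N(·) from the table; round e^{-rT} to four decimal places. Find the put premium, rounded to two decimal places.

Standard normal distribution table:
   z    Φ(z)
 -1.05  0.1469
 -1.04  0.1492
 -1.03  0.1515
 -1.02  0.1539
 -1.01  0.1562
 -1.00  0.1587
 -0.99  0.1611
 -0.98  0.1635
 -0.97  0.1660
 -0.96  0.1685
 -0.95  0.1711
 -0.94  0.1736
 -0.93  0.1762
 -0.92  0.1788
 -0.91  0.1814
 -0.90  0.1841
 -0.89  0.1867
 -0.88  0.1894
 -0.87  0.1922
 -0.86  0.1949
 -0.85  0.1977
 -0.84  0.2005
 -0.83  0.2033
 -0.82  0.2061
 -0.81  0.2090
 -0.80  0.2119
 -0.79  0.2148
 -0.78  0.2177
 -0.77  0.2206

£5.61

σ√T = 0.4·√0.25 = 0.2000
d₁ = [ln(310/260) + (0.023 + 0.4²/2)·0.25] / 0.2000 = [0.1759 + 0.0258] / 0.2000 = 1.0082 ≈ 1.01
d₂ = d₁ − σ√T = 1.0082 − 0.2000 = 0.8082 ≈ 0.81
e^(−rT) = e^(−0.023·0.25) = 0.9943
N(−d₂) = N(-0.81) = 0.2090;  N(−d₁) = N(-1.01) = 0.1562
P = 260·0.9943·0.2090 − 310·0.1562 = 54.0303 − 48.4220 = 5.6083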